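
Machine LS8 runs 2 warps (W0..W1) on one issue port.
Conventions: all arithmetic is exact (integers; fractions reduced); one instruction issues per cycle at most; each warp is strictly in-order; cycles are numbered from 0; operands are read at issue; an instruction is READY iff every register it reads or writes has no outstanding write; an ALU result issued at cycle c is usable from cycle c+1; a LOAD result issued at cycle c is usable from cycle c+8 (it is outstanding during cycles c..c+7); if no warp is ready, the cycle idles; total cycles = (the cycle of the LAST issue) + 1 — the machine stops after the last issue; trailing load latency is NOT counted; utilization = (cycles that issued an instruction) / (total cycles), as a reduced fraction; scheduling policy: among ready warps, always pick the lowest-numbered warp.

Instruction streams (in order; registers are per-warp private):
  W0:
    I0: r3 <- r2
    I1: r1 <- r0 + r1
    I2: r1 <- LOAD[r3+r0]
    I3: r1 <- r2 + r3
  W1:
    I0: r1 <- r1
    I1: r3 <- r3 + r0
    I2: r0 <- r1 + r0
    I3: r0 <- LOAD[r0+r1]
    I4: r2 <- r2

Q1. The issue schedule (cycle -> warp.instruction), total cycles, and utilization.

cycle 0: W0.I0
cycle 1: W0.I1
cycle 2: W0.I2
cycle 3: W1.I0
cycle 4: W1.I1
cycle 5: W1.I2
cycle 6: W1.I3
cycle 7: W1.I4
cycle 8: idle
cycle 9: idle
cycle 10: W0.I3

Answer: 11 cycles, utilization 9/11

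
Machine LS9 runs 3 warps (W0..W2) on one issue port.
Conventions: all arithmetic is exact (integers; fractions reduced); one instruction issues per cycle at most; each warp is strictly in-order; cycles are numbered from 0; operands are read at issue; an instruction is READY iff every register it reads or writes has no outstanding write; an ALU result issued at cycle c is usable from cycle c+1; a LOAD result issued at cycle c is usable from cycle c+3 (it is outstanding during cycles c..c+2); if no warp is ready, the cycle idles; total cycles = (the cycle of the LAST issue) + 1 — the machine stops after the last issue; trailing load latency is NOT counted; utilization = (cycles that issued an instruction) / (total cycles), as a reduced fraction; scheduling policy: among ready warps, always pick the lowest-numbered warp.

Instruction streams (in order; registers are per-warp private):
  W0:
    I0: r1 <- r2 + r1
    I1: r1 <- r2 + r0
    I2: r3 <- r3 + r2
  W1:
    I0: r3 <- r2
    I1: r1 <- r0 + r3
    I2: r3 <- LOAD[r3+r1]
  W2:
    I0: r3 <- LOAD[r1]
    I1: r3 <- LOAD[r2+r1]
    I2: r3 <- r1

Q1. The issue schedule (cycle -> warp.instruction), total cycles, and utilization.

cycle 0: W0.I0
cycle 1: W0.I1
cycle 2: W0.I2
cycle 3: W1.I0
cycle 4: W1.I1
cycle 5: W1.I2
cycle 6: W2.I0
cycle 7: idle
cycle 8: idle
cycle 9: W2.I1
cycle 10: idle
cycle 11: idle
cycle 12: W2.I2

Answer: 13 cycles, utilization 9/13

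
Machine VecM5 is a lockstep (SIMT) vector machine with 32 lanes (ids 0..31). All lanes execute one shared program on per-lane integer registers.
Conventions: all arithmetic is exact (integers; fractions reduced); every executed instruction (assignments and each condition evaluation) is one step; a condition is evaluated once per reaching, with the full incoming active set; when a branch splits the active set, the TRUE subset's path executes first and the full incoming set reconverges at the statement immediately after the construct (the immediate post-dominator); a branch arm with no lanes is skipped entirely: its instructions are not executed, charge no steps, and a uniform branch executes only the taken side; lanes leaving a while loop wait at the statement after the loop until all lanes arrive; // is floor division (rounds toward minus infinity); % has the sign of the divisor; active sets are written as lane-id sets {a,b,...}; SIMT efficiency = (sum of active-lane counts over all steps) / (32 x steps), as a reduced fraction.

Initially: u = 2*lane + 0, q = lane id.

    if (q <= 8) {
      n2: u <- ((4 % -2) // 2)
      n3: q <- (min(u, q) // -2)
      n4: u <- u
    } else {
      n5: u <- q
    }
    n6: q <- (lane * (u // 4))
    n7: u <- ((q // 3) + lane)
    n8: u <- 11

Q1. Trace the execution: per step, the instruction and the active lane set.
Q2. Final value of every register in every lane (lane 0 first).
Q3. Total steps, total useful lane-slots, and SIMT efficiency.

step 0: eval (q <= 8)                {0,1,2,3,4,5,6,7,8,9,10,11,12,13,14,15,16,17,18,19,20,21,22,23,24,25,26,27,28,29,30,31}
step 1: u <- ((4 % -2) // 2)         {0,1,2,3,4,5,6,7,8}
step 2: q <- (min(u, q) // -2)       {0,1,2,3,4,5,6,7,8}
step 3: u <- u                       {0,1,2,3,4,5,6,7,8}
step 4: u <- q                       {9,10,11,12,13,14,15,16,17,18,19,20,21,22,23,24,25,26,27,28,29,30,31}
step 5: q <- (lane * (u // 4))       {0,1,2,3,4,5,6,7,8,9,10,11,12,13,14,15,16,17,18,19,20,21,22,23,24,25,26,27,28,29,30,31}
step 6: u <- ((q // 3) + lane)       {0,1,2,3,4,5,6,7,8,9,10,11,12,13,14,15,16,17,18,19,20,21,22,23,24,25,26,27,28,29,30,31}
step 7: u <- 11                      {0,1,2,3,4,5,6,7,8,9,10,11,12,13,14,15,16,17,18,19,20,21,22,23,24,25,26,27,28,29,30,31}

Answer: 8 steps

u: 11,11,11,11,11,11,11,11,11,11,11,11,11,11,11,11,11,11,11,11,11,11,11,11,11,11,11,11,11,11,11,11
q: 0,0,0,0,0,0,0,0,0,18,20,22,36,39,42,45,64,68,72,76,100,105,110,115,144,150,156,162,196,203,210,217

steps = 8; useful = 178; efficiency = 178/256 = 89/128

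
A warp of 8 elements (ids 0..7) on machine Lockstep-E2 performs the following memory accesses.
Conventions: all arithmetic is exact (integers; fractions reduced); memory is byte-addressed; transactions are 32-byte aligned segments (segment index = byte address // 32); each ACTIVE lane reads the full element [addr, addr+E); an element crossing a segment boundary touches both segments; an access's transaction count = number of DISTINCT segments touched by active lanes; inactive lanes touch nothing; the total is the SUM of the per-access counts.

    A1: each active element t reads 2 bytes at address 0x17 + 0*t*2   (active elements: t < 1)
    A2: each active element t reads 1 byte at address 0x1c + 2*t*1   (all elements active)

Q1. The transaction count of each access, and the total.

A1: 1 transaction
A2: 2 transactions

Answer: 1,2; total 3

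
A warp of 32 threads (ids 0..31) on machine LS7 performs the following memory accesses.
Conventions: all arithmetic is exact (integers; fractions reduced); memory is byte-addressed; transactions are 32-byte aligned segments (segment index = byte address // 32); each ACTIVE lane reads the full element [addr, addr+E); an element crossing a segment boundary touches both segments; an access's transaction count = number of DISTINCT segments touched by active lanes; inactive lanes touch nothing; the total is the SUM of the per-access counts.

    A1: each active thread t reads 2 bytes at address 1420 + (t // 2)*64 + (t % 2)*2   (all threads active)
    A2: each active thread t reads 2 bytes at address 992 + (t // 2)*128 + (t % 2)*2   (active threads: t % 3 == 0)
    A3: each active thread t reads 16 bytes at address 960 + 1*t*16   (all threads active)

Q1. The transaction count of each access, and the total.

A1: 16 transactions
A2: 11 transactions
A3: 16 transactions

Answer: 16,11,16; total 43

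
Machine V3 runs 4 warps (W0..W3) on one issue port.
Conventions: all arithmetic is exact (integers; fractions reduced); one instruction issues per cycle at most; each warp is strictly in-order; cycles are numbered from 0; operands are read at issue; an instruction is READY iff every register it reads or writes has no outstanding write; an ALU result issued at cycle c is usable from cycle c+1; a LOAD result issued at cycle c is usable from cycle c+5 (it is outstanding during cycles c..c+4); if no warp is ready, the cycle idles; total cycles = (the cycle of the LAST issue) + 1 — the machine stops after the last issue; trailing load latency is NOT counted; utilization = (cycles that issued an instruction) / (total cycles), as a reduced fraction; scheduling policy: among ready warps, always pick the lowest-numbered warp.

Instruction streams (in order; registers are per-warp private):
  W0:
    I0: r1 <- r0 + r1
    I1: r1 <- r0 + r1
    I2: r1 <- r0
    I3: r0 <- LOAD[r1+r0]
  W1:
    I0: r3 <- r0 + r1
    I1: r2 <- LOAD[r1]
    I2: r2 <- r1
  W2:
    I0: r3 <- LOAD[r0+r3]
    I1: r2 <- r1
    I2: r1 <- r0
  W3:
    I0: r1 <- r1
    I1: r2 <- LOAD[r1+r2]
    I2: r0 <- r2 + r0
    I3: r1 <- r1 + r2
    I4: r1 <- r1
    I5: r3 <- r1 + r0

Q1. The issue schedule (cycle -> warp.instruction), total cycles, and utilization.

cycle 0: W0.I0
cycle 1: W0.I1
cycle 2: W0.I2
cycle 3: W0.I3
cycle 4: W1.I0
cycle 5: W1.I1
cycle 6: W2.I0
cycle 7: W2.I1
cycle 8: W2.I2
cycle 9: W3.I0
cycle 10: W1.I2
cycle 11: W3.I1
cycle 12: idle
cycle 13: idle
cycle 14: idle
cycle 15: idle
cycle 16: W3.I2
cycle 17: W3.I3
cycle 18: W3.I4
cycle 19: W3.I5

Answer: 20 cycles, utilization 4/5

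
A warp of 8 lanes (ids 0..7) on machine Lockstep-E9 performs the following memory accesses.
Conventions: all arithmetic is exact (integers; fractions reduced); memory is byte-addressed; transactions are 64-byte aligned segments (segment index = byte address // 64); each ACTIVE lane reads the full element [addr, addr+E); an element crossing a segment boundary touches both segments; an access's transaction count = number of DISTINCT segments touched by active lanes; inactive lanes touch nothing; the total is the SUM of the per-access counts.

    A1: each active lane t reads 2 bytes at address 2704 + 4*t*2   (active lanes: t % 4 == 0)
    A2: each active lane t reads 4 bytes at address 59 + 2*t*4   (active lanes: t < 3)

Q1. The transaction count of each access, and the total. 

A1: 1 transaction
A2: 2 transactions

Answer: 1,2; total 3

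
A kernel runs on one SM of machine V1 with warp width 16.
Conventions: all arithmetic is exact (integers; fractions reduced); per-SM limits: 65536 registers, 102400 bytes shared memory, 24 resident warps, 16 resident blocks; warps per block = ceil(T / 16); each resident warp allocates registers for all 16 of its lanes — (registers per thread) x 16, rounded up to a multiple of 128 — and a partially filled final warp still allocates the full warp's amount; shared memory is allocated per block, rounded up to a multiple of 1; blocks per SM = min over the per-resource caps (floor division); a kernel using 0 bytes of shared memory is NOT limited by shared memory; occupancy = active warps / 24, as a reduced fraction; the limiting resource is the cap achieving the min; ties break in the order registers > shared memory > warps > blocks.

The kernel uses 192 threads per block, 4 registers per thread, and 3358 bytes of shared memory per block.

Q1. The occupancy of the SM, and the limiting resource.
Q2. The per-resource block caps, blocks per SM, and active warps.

Answer: occupancy 1, limited by warps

registers: 42 blocks
shared memory: 30 blocks
warps: 2 blocks
blocks: 16 blocks

Answer: 2 blocks, 24 active warps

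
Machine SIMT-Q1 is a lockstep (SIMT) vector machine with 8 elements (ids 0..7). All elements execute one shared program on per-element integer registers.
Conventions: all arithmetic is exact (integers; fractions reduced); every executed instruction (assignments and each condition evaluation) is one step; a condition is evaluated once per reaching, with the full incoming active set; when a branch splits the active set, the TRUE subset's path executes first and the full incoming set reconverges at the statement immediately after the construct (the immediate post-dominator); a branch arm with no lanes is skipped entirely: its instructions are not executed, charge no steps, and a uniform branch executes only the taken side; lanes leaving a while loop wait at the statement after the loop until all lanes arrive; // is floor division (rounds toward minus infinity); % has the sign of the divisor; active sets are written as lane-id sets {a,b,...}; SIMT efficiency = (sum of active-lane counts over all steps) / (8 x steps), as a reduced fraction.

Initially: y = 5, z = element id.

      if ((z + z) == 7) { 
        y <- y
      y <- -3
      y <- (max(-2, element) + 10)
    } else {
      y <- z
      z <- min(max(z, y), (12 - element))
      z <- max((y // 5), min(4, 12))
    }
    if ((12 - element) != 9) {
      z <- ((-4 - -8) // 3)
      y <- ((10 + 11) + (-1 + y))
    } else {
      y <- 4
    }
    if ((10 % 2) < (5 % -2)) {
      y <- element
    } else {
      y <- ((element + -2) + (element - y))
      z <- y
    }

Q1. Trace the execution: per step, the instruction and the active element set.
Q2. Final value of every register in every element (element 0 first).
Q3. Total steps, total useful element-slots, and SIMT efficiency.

step 0: eval ((z + z) == 7)          {0,1,2,3,4,5,6,7}
step 1: y <- z                       {0,1,2,3,4,5,6,7}
step 2: z <- min(max(z, y), (12 - element)) {0,1,2,3,4,5,6,7}
step 3: z <- max((y // 5), min(4, 12)) {0,1,2,3,4,5,6,7}
step 4: eval ((12 - element) != 9)   {0,1,2,3,4,5,6,7}
step 5: z <- ((-4 - -8) // 3)        {0,1,2,4,5,6,7}
step 6: y <- ((10 + 11) + (-1 + y))  {0,1,2,4,5,6,7}
step 7: y <- 4                       {3}
step 8: eval ((10 % 2) < (5 % -2))   {0,1,2,3,4,5,6,7}
step 9: y <- ((element + -2) + (element - y)) {0,1,2,3,4,5,6,7}
step 10: z <- y                       {0,1,2,3,4,5,6,7}

Answer: 11 steps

y: -22,-21,-20,0,-18,-17,-16,-15
z: -22,-21,-20,0,-18,-17,-16,-15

steps = 11; useful = 79; efficiency = 79/88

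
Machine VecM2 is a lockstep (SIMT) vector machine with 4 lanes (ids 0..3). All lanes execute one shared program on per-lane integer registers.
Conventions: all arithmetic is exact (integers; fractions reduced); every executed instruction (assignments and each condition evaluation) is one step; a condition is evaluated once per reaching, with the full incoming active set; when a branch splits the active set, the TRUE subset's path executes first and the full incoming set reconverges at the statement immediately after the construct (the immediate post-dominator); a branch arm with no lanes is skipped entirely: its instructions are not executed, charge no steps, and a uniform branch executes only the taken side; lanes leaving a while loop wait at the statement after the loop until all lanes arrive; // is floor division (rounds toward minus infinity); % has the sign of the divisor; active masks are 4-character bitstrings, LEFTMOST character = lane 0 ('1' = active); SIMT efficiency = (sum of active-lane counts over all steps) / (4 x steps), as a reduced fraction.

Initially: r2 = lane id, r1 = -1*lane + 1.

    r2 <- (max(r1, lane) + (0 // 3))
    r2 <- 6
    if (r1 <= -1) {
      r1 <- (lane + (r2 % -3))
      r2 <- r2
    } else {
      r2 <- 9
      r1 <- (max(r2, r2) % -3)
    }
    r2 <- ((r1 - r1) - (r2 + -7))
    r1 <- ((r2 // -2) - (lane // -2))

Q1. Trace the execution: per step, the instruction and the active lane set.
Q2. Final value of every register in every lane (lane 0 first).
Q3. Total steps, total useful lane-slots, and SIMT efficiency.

step 0: r2 <- (max(r1, lane) + (0 // 3)) 1111
step 1: r2 <- 6                      1111
step 2: eval (r1 <= -1)              1111
step 3: r1 <- (lane + (r2 % -3))     0011
step 4: r2 <- r2                     0011
step 5: r2 <- 9                      1100
step 6: r1 <- (max(r2, r2) % -3)     1100
step 7: r2 <- ((r1 - r1) - (r2 + -7)) 1111
step 8: r1 <- ((r2 // -2) - (lane // -2)) 1111

Answer: 9 steps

r2: -2,-2,1,1
r1: 1,2,0,1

steps = 9; useful = 28; efficiency = 28/36 = 7/9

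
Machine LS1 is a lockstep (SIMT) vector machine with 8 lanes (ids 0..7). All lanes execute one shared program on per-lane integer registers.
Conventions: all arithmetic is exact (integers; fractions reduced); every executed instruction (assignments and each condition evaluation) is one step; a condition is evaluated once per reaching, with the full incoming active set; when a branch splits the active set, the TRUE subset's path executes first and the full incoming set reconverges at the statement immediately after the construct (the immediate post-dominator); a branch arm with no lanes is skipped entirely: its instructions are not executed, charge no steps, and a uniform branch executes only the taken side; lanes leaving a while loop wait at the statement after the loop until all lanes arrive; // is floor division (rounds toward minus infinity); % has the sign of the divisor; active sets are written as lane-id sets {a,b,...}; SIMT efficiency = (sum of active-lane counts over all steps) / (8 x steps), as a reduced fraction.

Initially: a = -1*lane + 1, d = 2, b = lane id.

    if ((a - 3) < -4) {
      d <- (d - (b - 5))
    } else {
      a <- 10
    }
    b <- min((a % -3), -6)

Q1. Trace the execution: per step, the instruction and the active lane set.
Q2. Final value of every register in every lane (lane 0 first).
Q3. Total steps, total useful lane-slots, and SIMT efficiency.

step 0: eval ((a - 3) < -4)          {0,1,2,3,4,5,6,7}
step 1: d <- (d - (b - 5))           {3,4,5,6,7}
step 2: a <- 10                      {0,1,2}
step 3: b <- min((a % -3), -6)       {0,1,2,3,4,5,6,7}

Answer: 4 steps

a: 10,10,10,-2,-3,-4,-5,-6
d: 2,2,2,4,3,2,1,0
b: -6,-6,-6,-6,-6,-6,-6,-6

steps = 4; useful = 24; efficiency = 24/32 = 3/4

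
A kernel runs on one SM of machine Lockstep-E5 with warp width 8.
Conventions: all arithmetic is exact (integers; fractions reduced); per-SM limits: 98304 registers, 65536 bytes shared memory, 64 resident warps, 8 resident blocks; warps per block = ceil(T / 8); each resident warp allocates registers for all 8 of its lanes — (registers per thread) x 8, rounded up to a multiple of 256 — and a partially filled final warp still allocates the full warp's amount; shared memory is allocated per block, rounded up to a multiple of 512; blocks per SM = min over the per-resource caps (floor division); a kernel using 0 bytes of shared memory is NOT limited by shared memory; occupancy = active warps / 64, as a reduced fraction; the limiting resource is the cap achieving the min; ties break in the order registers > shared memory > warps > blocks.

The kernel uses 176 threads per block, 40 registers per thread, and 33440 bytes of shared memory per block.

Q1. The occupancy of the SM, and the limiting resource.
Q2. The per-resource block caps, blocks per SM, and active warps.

Answer: occupancy 11/32, limited by shared memory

registers: 8 blocks
shared memory: 1 block
warps: 2 blocks
blocks: 8 blocks

Answer: 1 block, 22 active warps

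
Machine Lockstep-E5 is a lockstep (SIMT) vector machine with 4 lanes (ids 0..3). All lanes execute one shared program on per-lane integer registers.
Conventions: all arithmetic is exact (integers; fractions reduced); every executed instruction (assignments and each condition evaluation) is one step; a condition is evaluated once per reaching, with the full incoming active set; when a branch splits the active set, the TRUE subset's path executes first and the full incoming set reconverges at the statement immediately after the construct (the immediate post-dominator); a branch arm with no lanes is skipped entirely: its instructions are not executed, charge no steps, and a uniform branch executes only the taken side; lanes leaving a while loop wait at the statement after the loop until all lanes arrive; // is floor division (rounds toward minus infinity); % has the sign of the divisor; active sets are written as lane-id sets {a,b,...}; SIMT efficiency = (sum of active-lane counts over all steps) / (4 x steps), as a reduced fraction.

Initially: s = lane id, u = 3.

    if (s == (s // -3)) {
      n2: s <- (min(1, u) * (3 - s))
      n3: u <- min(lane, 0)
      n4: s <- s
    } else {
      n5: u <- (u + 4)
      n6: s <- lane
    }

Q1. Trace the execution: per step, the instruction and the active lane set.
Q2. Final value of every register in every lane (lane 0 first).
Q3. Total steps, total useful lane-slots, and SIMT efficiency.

step 0: eval (s == (s // -3))        {0,1,2,3}
step 1: s <- (min(1, u) * (3 - s))   {0}
step 2: u <- min(lane, 0)            {0}
step 3: s <- s                       {0}
step 4: u <- (u + 4)                 {1,2,3}
step 5: s <- lane                    {1,2,3}

Answer: 6 steps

s: 3,1,2,3
u: 0,7,7,7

steps = 6; useful = 13; efficiency = 13/24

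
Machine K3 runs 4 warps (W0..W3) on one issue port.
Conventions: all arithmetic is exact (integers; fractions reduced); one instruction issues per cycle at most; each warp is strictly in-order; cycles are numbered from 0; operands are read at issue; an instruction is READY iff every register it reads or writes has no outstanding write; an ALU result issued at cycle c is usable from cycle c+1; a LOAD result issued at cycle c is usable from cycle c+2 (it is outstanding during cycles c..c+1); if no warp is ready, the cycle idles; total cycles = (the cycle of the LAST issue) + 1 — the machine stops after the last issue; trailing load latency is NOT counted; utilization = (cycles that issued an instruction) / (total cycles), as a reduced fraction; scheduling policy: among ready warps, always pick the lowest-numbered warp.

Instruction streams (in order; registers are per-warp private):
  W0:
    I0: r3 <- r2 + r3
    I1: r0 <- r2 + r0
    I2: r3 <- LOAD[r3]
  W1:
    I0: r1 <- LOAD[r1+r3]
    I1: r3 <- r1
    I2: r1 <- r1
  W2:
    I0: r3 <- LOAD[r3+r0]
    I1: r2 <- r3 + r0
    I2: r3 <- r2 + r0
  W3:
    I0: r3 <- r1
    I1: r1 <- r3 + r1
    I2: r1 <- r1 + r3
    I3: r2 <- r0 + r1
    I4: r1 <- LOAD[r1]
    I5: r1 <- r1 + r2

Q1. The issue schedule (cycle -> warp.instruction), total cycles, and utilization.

cycle 0: W0.I0
cycle 1: W0.I1
cycle 2: W0.I2
cycle 3: W1.I0
cycle 4: W2.I0
cycle 5: W1.I1
cycle 6: W1.I2
cycle 7: W2.I1
cycle 8: W2.I2
cycle 9: W3.I0
cycle 10: W3.I1
cycle 11: W3.I2
cycle 12: W3.I3
cycle 13: W3.I4
cycle 14: idle
cycle 15: W3.I5

Answer: 16 cycles, utilization 15/16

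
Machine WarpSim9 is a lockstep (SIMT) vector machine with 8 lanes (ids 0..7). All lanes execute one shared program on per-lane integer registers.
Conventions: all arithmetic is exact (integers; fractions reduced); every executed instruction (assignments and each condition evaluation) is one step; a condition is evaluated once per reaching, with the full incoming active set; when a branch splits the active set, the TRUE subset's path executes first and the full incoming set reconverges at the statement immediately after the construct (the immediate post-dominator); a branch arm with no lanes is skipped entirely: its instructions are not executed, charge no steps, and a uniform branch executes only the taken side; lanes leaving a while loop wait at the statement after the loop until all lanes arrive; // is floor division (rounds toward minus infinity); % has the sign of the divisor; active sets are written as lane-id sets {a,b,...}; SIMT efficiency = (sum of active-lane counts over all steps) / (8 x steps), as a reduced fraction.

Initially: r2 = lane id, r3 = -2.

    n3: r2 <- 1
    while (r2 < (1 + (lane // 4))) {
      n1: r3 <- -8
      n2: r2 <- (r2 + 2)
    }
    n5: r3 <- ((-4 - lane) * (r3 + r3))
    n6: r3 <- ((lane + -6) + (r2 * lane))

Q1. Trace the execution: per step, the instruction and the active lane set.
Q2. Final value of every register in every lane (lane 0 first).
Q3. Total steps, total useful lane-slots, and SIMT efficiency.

step 0: r2 <- 1                      {0,1,2,3,4,5,6,7}
step 1: eval (r2 < (1 + (lane // 4))) {0,1,2,3,4,5,6,7}
step 2: r3 <- -8                     {4,5,6,7}
step 3: r2 <- (r2 + 2)               {4,5,6,7}
step 4: eval (r2 < (1 + (lane // 4))) {4,5,6,7}
step 5: r3 <- ((-4 - lane) * (r3 + r3)) {0,1,2,3,4,5,6,7}
step 6: r3 <- ((lane + -6) + (r2 * lane)) {0,1,2,3,4,5,6,7}

Answer: 7 steps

r2: 1,1,1,1,3,3,3,3
r3: -6,-4,-2,0,10,14,18,22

steps = 7; useful = 44; efficiency = 44/56 = 11/14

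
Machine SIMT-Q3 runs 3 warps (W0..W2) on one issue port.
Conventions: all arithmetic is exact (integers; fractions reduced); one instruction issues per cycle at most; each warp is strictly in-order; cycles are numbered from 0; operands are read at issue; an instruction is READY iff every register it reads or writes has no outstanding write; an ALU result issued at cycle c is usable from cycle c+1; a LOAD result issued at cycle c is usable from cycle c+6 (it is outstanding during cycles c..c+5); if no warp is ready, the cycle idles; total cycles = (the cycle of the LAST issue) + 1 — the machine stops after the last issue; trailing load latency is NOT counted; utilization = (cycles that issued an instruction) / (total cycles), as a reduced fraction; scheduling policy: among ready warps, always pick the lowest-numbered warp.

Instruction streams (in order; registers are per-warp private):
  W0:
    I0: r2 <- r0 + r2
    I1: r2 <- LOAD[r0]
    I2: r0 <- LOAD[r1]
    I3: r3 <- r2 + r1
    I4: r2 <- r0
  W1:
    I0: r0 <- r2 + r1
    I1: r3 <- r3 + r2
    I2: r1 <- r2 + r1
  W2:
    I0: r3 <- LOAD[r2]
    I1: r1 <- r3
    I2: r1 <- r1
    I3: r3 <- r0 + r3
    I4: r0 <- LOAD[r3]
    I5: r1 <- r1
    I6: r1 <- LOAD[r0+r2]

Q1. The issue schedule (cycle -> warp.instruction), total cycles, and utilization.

cycle 0: W0.I0
cycle 1: W0.I1
cycle 2: W0.I2
cycle 3: W1.I0
cycle 4: W1.I1
cycle 5: W1.I2
cycle 6: W2.I0
cycle 7: W0.I3
cycle 8: W0.I4
cycle 9: idle
cycle 10: idle
cycle 11: idle
cycle 12: W2.I1
cycle 13: W2.I2
cycle 14: W2.I3
cycle 15: W2.I4
cycle 16: W2.I5
cycle 17: idle
cycle 18: idle
cycle 19: idle
cycle 20: idle
cycle 21: W2.I6

Answer: 22 cycles, utilization 15/22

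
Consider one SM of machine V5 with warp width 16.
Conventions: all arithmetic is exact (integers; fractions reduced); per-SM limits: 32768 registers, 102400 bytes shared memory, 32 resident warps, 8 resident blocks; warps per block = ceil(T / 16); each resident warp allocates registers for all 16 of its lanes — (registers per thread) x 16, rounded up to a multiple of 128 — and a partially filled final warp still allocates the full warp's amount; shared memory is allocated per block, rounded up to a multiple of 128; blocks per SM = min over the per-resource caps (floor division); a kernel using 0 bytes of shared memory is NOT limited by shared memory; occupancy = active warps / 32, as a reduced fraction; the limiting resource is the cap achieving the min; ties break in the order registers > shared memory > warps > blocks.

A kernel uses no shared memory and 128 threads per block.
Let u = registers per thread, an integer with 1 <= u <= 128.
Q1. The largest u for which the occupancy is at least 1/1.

Answer: u = 64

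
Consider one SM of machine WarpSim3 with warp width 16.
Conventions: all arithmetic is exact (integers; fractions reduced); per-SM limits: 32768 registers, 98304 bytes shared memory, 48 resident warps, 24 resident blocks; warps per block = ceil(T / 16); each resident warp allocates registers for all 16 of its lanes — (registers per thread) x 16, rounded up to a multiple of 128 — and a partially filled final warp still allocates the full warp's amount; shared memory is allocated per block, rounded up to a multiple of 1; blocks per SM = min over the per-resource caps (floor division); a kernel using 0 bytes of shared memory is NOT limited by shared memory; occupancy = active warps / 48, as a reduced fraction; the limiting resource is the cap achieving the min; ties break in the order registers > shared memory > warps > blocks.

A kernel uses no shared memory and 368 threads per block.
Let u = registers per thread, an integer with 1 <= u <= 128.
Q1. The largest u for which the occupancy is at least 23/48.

Answer: u = 88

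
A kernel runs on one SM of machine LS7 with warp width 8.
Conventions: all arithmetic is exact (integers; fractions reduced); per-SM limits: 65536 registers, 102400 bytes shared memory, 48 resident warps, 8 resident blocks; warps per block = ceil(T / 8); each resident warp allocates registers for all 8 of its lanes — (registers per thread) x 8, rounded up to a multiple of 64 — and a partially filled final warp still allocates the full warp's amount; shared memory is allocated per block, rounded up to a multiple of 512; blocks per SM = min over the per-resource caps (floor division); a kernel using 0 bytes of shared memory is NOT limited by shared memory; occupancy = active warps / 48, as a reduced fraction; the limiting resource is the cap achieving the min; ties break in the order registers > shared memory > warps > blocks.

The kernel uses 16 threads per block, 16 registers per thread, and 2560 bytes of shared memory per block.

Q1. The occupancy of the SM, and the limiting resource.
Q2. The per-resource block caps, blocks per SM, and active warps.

Answer: occupancy 1/3, limited by blocks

registers: 256 blocks
shared memory: 40 blocks
warps: 24 blocks
blocks: 8 blocks

Answer: 8 blocks, 16 active warps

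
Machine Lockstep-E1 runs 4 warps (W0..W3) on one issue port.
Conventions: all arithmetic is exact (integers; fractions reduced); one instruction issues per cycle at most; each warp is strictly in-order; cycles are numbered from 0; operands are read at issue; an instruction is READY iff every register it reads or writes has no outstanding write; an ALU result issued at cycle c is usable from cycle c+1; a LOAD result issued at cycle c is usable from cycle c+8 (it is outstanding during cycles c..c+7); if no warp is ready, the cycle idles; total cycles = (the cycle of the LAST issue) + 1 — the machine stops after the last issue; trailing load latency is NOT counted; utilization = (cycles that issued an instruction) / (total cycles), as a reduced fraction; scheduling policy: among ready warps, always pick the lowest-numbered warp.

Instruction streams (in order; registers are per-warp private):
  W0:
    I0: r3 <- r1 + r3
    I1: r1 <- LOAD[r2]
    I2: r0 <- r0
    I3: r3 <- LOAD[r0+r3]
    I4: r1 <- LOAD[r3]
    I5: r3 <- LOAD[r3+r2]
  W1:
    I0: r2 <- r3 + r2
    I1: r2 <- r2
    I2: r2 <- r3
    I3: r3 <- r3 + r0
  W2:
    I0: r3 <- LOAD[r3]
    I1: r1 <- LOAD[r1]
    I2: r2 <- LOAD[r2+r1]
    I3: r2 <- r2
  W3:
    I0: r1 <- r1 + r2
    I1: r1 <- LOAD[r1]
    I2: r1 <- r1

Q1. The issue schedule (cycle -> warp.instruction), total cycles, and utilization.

cycle 0: W0.I0
cycle 1: W0.I1
cycle 2: W0.I2
cycle 3: W0.I3
cycle 4: W1.I0
cycle 5: W1.I1
cycle 6: W1.I2
cycle 7: W1.I3
cycle 8: W2.I0
cycle 9: W2.I1
cycle 10: W3.I0
cycle 11: W0.I4
cycle 12: W0.I5
cycle 13: W3.I1
cycle 14: idle
cycle 15: idle
cycle 16: idle
cycle 17: W2.I2
cycle 18: idle
cycle 19: idle
cycle 20: idle
cycle 21: W3.I2
cycle 22: idle
cycle 23: idle
cycle 24: idle
cycle 25: W2.I3

Answer: 26 cycles, utilization 17/26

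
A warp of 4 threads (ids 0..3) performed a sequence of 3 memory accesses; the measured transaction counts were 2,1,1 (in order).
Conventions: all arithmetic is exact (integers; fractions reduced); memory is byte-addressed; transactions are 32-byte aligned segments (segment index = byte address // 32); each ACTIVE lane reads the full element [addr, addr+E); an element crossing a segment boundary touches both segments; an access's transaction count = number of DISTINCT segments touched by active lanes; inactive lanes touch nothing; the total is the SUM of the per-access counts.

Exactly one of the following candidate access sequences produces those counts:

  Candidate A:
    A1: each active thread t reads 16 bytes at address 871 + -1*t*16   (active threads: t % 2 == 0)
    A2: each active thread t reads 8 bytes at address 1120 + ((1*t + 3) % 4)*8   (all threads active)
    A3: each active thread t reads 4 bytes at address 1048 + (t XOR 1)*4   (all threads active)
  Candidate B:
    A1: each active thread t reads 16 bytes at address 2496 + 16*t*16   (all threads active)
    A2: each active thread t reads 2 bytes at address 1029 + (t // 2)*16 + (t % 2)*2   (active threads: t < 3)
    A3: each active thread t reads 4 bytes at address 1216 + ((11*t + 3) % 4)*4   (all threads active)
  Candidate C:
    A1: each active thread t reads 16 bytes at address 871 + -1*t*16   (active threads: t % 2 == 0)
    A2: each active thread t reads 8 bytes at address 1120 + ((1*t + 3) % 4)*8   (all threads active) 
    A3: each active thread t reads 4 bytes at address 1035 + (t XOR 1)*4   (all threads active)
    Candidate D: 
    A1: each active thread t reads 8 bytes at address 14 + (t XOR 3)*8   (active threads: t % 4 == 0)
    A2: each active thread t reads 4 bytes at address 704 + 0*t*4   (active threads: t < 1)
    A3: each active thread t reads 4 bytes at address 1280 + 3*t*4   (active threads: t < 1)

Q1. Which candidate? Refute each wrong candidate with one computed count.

A: A3 gives 2 transactions, not 1
B: A1 gives 4 transactions, not 2
D: A1 gives 1 transaction, not 2
C: all counts match (2,1,1)

Answer: C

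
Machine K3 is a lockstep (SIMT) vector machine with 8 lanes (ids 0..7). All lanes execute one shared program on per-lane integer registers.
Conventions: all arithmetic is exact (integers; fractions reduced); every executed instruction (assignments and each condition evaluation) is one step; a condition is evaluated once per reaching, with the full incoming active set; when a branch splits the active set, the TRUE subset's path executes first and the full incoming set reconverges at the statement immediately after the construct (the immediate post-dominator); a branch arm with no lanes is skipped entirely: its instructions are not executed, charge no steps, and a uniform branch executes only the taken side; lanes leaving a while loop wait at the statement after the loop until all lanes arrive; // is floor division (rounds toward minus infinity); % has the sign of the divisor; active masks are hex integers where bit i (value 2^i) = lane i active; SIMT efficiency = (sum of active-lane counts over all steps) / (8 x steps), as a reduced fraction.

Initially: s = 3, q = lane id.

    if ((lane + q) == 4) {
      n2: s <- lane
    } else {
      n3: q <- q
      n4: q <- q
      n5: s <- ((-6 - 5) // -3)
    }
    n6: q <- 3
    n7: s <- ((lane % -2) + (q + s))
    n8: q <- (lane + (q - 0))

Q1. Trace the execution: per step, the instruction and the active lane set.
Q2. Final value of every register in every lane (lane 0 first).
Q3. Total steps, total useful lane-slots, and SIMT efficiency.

step 0: eval ((lane + q) == 4)       0xff
step 1: s <- lane                    0x04
step 2: q <- q                       0xfb
step 3: q <- q                       0xfb
step 4: s <- ((-6 - 5) // -3)        0xfb
step 5: q <- 3                       0xff
step 6: s <- ((lane % -2) + (q + s)) 0xff
step 7: q <- (lane + (q - 0))        0xff

Answer: 8 steps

s: 6,5,5,5,6,5,6,5
q: 3,4,5,6,7,8,9,10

steps = 8; useful = 54; efficiency = 54/64 = 27/32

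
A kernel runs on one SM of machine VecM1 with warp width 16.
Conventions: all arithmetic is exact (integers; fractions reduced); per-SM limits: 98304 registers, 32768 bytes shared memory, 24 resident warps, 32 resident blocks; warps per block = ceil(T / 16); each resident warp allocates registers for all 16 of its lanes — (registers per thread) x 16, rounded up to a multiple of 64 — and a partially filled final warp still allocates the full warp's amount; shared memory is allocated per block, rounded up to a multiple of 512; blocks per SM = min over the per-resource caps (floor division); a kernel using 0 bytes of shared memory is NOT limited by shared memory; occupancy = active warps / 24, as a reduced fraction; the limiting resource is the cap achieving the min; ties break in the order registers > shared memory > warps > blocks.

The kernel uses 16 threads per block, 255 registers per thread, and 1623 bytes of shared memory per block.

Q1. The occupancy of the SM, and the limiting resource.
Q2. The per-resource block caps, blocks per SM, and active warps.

Answer: occupancy 2/3, limited by shared memory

registers: 24 blocks
shared memory: 16 blocks
warps: 24 blocks
blocks: 32 blocks

Answer: 16 blocks, 16 active warps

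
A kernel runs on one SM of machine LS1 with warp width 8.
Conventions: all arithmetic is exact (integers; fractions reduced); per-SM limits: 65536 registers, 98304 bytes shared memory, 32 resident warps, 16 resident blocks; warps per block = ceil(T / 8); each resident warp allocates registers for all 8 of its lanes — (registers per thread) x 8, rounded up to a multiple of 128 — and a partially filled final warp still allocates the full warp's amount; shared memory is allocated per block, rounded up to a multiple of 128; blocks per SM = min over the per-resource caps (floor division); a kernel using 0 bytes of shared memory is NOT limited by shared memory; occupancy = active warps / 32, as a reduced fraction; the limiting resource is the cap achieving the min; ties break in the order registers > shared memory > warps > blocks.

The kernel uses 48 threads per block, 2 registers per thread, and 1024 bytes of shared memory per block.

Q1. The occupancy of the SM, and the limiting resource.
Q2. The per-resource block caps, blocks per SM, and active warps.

Answer: occupancy 15/16, limited by warps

registers: 85 blocks
shared memory: 96 blocks
warps: 5 blocks
blocks: 16 blocks

Answer: 5 blocks, 30 active warps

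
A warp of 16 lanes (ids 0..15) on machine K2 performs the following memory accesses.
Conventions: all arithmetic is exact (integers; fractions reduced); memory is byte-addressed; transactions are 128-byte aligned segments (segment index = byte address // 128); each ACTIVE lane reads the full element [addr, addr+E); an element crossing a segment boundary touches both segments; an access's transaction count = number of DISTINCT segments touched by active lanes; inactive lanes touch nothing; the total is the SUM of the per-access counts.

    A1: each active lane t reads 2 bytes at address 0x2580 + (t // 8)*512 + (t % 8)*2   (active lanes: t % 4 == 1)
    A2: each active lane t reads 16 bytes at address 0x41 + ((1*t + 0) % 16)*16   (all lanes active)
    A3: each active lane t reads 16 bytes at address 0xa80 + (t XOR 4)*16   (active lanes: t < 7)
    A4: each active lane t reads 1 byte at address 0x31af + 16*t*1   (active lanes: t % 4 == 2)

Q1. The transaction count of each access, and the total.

A1: 2 transactions
A2: 3 transactions
A3: 1 transaction
A4: 3 transactions

Answer: 2,3,1,3; total 9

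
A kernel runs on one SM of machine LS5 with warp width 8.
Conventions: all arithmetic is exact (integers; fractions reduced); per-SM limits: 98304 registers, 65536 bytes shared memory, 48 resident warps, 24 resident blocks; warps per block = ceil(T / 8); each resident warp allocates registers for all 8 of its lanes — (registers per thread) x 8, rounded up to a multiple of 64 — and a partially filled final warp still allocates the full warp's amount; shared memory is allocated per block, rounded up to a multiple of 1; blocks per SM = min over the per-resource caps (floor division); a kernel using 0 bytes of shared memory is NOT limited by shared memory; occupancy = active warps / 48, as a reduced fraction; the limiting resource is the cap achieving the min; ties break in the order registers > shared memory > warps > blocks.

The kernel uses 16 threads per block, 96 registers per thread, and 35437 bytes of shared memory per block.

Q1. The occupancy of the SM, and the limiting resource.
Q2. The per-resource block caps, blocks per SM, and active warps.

Answer: occupancy 1/24, limited by shared memory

registers: 64 blocks
shared memory: 1 block
warps: 24 blocks
blocks: 24 blocks

Answer: 1 block, 2 active warps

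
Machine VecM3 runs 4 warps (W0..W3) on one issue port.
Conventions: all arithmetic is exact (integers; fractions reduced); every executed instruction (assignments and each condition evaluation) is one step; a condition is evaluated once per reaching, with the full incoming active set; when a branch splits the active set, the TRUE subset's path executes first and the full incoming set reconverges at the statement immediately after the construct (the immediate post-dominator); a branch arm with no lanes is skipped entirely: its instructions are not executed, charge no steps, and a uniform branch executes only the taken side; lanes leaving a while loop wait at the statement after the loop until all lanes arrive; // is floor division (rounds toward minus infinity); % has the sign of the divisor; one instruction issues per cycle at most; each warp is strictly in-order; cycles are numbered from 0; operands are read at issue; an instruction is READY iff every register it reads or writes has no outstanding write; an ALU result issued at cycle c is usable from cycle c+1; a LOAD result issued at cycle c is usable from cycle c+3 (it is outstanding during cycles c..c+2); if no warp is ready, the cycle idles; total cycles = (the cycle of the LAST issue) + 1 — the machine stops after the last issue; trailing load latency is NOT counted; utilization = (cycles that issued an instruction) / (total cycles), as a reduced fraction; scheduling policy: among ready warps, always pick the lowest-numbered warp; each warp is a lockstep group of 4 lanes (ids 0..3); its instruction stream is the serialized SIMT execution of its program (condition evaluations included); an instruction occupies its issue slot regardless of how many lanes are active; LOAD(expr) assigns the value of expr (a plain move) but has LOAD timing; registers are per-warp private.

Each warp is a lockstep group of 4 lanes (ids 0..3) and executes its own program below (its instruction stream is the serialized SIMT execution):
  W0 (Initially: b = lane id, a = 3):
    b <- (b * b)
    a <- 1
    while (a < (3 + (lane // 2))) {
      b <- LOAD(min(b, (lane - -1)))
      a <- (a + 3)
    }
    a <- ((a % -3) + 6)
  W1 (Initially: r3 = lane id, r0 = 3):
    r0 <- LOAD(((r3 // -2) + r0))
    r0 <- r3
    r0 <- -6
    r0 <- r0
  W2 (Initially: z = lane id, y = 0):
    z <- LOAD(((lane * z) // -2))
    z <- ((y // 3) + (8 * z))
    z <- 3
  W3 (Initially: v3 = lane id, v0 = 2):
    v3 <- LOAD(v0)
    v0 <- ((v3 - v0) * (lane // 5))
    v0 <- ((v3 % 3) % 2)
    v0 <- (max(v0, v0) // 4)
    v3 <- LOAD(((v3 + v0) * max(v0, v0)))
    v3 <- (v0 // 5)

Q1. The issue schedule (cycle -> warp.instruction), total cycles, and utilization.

cycle 0: W0.I0
cycle 1: W0.I1
cycle 2: W0.I2
cycle 3: W0.I3
cycle 4: W0.I4
cycle 5: W0.I5
cycle 6: W0.I6
cycle 7: W1.I0
cycle 8: W2.I0
cycle 9: W3.I0
cycle 10: W1.I1
cycle 11: W1.I2
cycle 12: W1.I3
cycle 13: W2.I1
cycle 14: W2.I2
cycle 15: W3.I1
cycle 16: W3.I2
cycle 17: W3.I3
cycle 18: W3.I4
cycle 19: idle
cycle 20: idle
cycle 21: W3.I5

Answer: 22 cycles, utilization 10/11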